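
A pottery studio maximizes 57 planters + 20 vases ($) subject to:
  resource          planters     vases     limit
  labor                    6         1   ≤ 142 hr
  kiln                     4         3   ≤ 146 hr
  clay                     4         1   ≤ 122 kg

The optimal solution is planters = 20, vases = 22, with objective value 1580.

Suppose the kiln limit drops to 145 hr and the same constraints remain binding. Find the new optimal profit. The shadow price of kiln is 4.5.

1575.5

Δb = -1, so new z* = 1580 + (4.5)·(-1) = 1580 − 4.5 = 1575.5.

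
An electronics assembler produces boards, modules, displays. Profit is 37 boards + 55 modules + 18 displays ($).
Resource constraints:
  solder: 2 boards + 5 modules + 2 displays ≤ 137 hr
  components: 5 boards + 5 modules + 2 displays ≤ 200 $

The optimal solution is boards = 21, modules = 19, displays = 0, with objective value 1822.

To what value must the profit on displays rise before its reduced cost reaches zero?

22

Check each constraint at x*: solder 137/137 (tight); components 200/200 (tight).
The binding rows give the dual system: 2·y_solder + 5·y_components = 37 and 5·y_solder + 5·y_components = 55.
This yields shadow prices y_solder = 6, y_components = 5.
displays enters the basis when its profit ≥ yᵀa₃ = 6·2 + 5·2 = 22.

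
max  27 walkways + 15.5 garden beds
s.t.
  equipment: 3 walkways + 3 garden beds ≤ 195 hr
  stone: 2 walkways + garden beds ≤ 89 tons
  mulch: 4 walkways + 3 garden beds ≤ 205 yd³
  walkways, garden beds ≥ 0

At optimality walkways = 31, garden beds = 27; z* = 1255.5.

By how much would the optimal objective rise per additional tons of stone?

Binding: stone and mulch. Non-binding: equipment (21 unused).
Slack constraints have shadow price 0 (complementary slackness).
The binding rows give the dual system: 2·y_stone + 4·y_mulch = 27 and 1·y_stone + 3·y_mulch = 15.5.
This yields shadow prices y_stone = 9.5, y_mulch = 2.
Shadow price of stone = 9.5.

9.5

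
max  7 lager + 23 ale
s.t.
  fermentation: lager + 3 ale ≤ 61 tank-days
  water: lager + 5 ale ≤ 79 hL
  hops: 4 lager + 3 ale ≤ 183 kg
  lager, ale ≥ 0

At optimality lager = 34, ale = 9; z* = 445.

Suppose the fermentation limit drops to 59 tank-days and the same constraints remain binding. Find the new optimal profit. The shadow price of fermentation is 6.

433

Δb = -2, so new z* = 445 + (6)·(-2) = 445 − 12 = 433.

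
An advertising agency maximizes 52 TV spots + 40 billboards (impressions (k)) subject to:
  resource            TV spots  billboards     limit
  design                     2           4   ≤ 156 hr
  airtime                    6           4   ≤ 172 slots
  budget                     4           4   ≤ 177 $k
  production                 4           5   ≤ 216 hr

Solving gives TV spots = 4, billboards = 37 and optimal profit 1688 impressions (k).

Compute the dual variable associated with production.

0

Binding: design and airtime. Non-binding: budget (13 unused), production (15 unused).
Since budget, production are not tight, their duals are 0.
Dual feasibility on the basic columns requires 2·y_design + 6·y_airtime = 52, 4·y_design + 4·y_airtime = 40.
Solving: y_design = 2, y_airtime = 8.
Shadow price of production = 0.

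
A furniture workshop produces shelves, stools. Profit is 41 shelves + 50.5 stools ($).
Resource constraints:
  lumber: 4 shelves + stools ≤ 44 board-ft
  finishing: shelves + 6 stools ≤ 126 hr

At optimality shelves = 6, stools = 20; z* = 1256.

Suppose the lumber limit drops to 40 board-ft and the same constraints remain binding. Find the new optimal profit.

1222

Both lumber and finishing are binding at x*.
Dual feasibility on the basic columns requires 4·y_lumber + 1·y_finishing = 41, 1·y_lumber + 6·y_finishing = 50.5.
→ y_lumber = 8.5 and y_finishing = 7.
Δz = y_lumber·Δb = 8.5 × (-4) = -34, so new z* = 1256 − 34 = 1222.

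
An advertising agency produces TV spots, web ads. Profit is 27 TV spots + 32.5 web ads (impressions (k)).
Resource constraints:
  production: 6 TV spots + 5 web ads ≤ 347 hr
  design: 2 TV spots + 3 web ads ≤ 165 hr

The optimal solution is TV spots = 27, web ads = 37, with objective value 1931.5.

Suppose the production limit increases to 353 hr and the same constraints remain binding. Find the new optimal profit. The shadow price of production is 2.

Δb = 6, so new z* = 1931.5 + (2)·(6) = 1931.5 + 12 = 1943.5.

1943.5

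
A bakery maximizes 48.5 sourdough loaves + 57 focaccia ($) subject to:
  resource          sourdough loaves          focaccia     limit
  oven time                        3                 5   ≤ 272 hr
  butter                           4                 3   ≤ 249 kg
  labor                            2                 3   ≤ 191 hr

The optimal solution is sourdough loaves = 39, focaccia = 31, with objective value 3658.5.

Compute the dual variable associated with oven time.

7.5

Check each constraint at x*: oven time 272/272 (tight); butter 249/249 (tight); labor 171/191 (slack 20).
By complementary slackness, y = 0 for the non-binding constraint.
From A_Bᵀ y = c: 3·y_oven time + 4·y_butter = 48.5; 5·y_oven time + 3·y_butter = 57.
This yields shadow prices y_oven time = 7.5, y_butter = 6.5.
Shadow price of oven time = 7.5.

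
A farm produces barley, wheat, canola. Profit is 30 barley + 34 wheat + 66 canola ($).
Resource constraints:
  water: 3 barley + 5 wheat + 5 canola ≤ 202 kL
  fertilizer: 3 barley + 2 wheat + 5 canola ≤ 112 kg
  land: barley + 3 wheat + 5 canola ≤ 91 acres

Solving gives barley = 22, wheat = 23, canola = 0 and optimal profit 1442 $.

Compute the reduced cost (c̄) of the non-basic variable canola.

Binding: fertilizer and land. Non-binding: water (21 unused).
Since water is not tight, its dual is 0.
The binding rows give the dual system: 3·y_fertilizer + 1·y_land = 30 and 2·y_fertilizer + 3·y_land = 34.
Solving: y_fertilizer = 8, y_land = 6.
Reduced cost of canola: c₃ − yᵀa₃ = 66 − (8·5 + 6·5) = 66 − 70 = -4.

-4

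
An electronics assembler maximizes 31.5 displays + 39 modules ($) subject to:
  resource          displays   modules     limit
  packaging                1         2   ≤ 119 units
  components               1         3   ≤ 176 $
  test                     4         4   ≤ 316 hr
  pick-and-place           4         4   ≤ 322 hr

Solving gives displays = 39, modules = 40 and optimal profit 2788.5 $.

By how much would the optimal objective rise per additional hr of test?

6

Binding: packaging and test. Non-binding: components (17 unused), pick-and-place (6 unused).
By complementary slackness, y = 0 for the non-binding constraints.
The binding rows give the dual system: 1·y_packaging + 4·y_test = 31.5 and 2·y_packaging + 4·y_test = 39.
This yields shadow prices y_packaging = 7.5, y_test = 6.
Shadow price of test = 6.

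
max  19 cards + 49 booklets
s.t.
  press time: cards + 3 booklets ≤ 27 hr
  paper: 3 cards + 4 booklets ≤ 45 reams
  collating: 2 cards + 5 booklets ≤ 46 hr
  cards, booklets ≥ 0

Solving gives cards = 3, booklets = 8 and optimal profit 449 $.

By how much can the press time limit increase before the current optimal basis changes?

0.6

Binding constraints: press time, collating. The basis is B = [[1,3],[2,5]] with det -1.
Per unit increase in press time, x* moves by d = (-5, 2).
The basis stays optimal until cards reaches 0; allowable increase = 0.6 hr.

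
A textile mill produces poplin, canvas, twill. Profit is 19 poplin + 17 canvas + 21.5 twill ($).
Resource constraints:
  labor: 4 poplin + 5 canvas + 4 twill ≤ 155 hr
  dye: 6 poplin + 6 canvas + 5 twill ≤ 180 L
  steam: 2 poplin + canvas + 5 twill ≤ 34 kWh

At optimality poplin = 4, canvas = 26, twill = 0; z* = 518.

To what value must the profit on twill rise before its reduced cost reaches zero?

22.5

Binding: dye and steam. Non-binding: labor (9 unused).
By complementary slackness, y = 0 for the non-binding constraint.
The binding rows give the dual system: 6·y_dye + 2·y_steam = 19 and 6·y_dye + 1·y_steam = 17.
This yields shadow prices y_dye = 2.5, y_steam = 2.
twill enters the basis when its profit ≥ yᵀa₃ = 2.5·5 + 2·5 = 22.5.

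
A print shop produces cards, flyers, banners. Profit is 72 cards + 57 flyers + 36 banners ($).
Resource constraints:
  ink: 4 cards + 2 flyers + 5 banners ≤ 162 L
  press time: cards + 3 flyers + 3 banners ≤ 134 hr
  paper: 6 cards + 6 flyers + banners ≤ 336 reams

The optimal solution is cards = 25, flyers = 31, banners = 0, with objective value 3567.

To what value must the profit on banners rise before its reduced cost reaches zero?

44.5

Binding: ink and paper. Non-binding: press time (16 unused).
Since press time is not tight, its dual is 0.
From A_Bᵀ y = c: 4·y_ink + 6·y_paper = 72; 2·y_ink + 6·y_paper = 57.
→ y_ink = 7.5 and y_paper = 7.
banners enters the basis when its profit ≥ yᵀa₃ = 7.5·5 + 7·1 = 44.5.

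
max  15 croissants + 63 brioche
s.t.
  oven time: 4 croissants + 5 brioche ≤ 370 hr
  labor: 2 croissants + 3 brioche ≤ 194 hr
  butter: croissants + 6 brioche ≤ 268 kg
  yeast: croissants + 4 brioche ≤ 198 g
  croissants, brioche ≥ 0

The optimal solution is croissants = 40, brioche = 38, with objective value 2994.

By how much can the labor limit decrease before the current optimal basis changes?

Binding constraints: labor, butter. The basis is B = [[2,3],[1,6]] with det 9.
Per unit decrease in labor, x* moves by d = (-0.6667, 0.1111).
The basis stays optimal until croissants reaches 0; allowable decrease = 60 hr.

60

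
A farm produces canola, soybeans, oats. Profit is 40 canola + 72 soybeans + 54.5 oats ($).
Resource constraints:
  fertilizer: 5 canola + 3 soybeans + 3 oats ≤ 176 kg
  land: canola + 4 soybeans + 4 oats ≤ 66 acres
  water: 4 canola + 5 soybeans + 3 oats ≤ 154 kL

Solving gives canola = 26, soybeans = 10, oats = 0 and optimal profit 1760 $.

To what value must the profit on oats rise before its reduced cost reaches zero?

At the optimum: fertilizer uses 160 of 176 (slack = 16); land uses 66 of 66 (binding); water uses 154 of 154 (binding).
By complementary slackness, y = 0 for the non-binding constraint.
Dual feasibility on the basic columns requires 1·y_land + 4·y_water = 40, 4·y_land + 5·y_water = 72.
This yields shadow prices y_land = 8, y_water = 8.
oats enters the basis when its profit ≥ yᵀa₃ = 8·4 + 8·3 = 56.

56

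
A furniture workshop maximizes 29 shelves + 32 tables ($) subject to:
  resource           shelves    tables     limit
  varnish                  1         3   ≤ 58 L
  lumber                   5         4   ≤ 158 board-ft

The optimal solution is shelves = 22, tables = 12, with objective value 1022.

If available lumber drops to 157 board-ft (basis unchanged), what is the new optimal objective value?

At the optimum: varnish uses 58 of 58 (binding); lumber uses 158 of 158 (binding).
Dual feasibility on the basic columns requires 1·y_varnish + 5·y_lumber = 29, 3·y_varnish + 4·y_lumber = 32.
→ y_varnish = 4 and y_lumber = 5.
Δz = y_lumber·Δb = 5 × (-1) = -5, so new z* = 1022 − 5 = 1017.

1017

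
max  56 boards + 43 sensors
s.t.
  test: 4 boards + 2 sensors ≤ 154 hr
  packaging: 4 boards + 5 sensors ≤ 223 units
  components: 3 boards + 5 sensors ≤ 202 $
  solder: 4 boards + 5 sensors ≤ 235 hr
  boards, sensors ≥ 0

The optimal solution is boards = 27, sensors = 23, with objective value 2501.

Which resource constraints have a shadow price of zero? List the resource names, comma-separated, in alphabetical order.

components, solder

test: 154/154 (binding)
packaging: 223/223 (binding)
components: 196/202 (slack 6)
solder: 223/235 (slack 12)
By complementary slackness, a constraint with positive slack has shadow price 0 → components, solder.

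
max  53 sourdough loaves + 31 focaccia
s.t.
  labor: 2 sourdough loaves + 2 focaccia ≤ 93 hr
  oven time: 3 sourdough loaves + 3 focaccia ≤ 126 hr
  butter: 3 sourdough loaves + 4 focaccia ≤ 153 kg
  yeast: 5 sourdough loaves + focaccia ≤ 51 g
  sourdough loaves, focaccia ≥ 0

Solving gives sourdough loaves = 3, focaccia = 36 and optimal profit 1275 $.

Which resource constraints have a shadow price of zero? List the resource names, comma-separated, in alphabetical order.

labor, oven time

labor: 78/93 (slack 15)
oven time: 117/126 (slack 9)
butter: 153/153 (binding)
yeast: 51/51 (binding)
By complementary slackness, a constraint with positive slack has shadow price 0 → labor, oven time.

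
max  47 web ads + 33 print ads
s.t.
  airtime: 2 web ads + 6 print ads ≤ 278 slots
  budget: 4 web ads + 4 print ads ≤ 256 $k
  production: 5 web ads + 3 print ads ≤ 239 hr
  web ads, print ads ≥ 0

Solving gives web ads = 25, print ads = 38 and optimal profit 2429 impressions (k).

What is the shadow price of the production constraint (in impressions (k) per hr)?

Binding: airtime and production. Non-binding: budget (4 unused).
By complementary slackness, y = 0 for the non-binding constraint.
Dual feasibility on the basic columns requires 2·y_airtime + 5·y_production = 47, 6·y_airtime + 3·y_production = 33.
→ y_airtime = 1 and y_production = 9.
Shadow price of production = 9.

9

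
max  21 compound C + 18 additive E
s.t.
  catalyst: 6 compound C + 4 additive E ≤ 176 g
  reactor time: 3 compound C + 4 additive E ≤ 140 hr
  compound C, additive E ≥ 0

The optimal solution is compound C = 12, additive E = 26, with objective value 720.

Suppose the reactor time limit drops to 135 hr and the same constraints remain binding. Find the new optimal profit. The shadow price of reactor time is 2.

Δb = -5, so new z* = 720 + (2)·(-5) = 720 − 10 = 710.

710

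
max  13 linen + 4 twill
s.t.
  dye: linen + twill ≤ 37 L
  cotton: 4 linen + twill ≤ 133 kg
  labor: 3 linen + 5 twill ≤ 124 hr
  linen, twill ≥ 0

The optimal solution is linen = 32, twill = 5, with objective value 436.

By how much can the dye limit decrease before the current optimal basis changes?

Binding constraints: dye, cotton. The basis is B = [[1,1],[4,1]] with det -3.
Per unit decrease in dye, x* moves by d = (0.3333, -1.3333).
The basis stays optimal until twill reaches 0; allowable decrease = 3.75 L.

3.75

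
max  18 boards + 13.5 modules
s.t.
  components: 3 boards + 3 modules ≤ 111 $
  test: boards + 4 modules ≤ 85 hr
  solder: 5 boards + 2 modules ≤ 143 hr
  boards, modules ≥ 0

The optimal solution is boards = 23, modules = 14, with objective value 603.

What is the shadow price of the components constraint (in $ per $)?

3.5

Check each constraint at x*: components 111/111 (tight); test 79/85 (slack 6); solder 143/143 (tight).
Since test is not tight, its dual is 0.
The binding rows give the dual system: 3·y_components + 5·y_solder = 18 and 3·y_components + 2·y_solder = 13.5.
→ y_components = 3.5 and y_solder = 1.5.
Shadow price of components = 3.5.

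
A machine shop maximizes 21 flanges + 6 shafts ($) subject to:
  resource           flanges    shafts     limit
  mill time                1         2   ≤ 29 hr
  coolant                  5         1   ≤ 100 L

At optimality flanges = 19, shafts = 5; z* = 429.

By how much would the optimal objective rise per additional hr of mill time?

1

At the optimum: mill time uses 29 of 29 (binding); coolant uses 100 of 100 (binding).
The binding rows give the dual system: 1·y_mill time + 5·y_coolant = 21 and 2·y_mill time + 1·y_coolant = 6.
Solving: y_mill time = 1, y_coolant = 4.
Shadow price of mill time = 1.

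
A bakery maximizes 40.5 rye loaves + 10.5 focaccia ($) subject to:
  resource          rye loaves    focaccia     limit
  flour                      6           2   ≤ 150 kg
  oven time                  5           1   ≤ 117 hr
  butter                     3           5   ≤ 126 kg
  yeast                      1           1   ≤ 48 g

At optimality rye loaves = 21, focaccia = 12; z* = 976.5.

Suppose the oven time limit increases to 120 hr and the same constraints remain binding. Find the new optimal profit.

990

At the optimum: flour uses 150 of 150 (binding); oven time uses 117 of 117 (binding); butter uses 123 of 126 (slack = 3); yeast uses 33 of 48 (slack = 15).
By complementary slackness, y = 0 for the non-binding constraints.
Dual feasibility on the basic columns requires 6·y_flour + 5·y_oven time = 40.5, 2·y_flour + 1·y_oven time = 10.5.
Solving: y_flour = 3, y_oven time = 4.5.
Δz = y_oven time·Δb = 4.5 × (3) = 13.5, so new z* = 976.5 + 13.5 = 990.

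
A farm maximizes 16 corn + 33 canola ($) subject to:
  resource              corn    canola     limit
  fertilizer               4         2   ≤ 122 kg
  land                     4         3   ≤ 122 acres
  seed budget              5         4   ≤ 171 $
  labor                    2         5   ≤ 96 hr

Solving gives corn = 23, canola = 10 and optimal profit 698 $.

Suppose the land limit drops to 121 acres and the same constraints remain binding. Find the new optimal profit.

697

At the optimum: fertilizer uses 112 of 122 (slack = 10); land uses 122 of 122 (binding); seed budget uses 155 of 171 (slack = 16); labor uses 96 of 96 (binding).
By complementary slackness, y = 0 for the non-binding constraints.
From A_Bᵀ y = c: 4·y_land + 2·y_labor = 16; 3·y_land + 5·y_labor = 33.
Solving: y_land = 1, y_labor = 6.
Δz = y_land·Δb = 1 × (-1) = -1, so new z* = 698 − 1 = 697.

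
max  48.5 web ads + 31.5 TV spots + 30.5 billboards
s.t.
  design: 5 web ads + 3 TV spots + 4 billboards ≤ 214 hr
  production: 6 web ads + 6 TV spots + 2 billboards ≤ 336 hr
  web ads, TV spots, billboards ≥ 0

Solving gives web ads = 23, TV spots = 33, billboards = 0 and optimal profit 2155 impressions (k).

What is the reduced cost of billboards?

-5.5

At the optimum: design uses 214 of 214 (binding); production uses 336 of 336 (binding).
Dual feasibility on the basic columns requires 5·y_design + 6·y_production = 48.5, 3·y_design + 6·y_production = 31.5.
This yields shadow prices y_design = 8.5, y_production = 1.
Reduced cost of billboards: c₃ − yᵀa₃ = 30.5 − (8.5·4 + 1·2) = 30.5 − 36 = -5.5.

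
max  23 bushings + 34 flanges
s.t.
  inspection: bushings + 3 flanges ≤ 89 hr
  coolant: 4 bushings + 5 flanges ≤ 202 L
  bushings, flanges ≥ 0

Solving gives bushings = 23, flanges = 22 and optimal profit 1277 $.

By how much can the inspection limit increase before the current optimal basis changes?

32.2

Binding constraints: inspection, coolant. The basis is B = [[1,3],[4,5]] with det -7.
Per unit increase in inspection, x* moves by d = (-0.7143, 0.5714).
The basis stays optimal until bushings reaches 0; allowable increase = 32.2 hr.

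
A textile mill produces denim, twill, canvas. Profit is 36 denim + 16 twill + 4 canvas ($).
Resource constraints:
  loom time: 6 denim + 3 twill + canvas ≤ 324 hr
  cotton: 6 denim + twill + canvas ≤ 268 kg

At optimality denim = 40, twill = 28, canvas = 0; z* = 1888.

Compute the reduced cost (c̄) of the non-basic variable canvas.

-2

At the optimum: loom time uses 324 of 324 (binding); cotton uses 268 of 268 (binding).
From A_Bᵀ y = c: 6·y_loom time + 6·y_cotton = 36; 3·y_loom time + 1·y_cotton = 16.
Solving: y_loom time = 5, y_cotton = 1.
Reduced cost of canvas: c₃ − yᵀa₃ = 4 − (5·1 + 1·1) = 4 − 6 = -2.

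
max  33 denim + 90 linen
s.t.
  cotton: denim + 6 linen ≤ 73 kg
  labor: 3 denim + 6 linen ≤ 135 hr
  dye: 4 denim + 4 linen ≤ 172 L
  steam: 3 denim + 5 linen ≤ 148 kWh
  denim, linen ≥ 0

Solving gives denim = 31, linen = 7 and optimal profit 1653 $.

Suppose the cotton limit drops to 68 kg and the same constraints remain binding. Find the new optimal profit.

1623

Binding: cotton and labor. Non-binding: dye (20 unused), steam (20 unused).
Since dye, steam are not tight, their duals are 0.
From A_Bᵀ y = c: 1·y_cotton + 3·y_labor = 33; 6·y_cotton + 6·y_labor = 90.
Solving: y_cotton = 6, y_labor = 9.
Δz = y_cotton·Δb = 6 × (-5) = -30, so new z* = 1653 − 30 = 1623.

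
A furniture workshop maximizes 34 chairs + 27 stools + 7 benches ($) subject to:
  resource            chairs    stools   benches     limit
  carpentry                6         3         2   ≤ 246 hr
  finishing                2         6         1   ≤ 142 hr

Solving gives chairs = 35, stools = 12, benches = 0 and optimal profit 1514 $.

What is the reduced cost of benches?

-5

At the optimum: carpentry uses 246 of 246 (binding); finishing uses 142 of 142 (binding).
Dual feasibility on the basic columns requires 6·y_carpentry + 2·y_finishing = 34, 3·y_carpentry + 6·y_finishing = 27.
This yields shadow prices y_carpentry = 5, y_finishing = 2.
Reduced cost of benches: c₃ − yᵀa₃ = 7 − (5·2 + 2·1) = 7 − 12 = -5.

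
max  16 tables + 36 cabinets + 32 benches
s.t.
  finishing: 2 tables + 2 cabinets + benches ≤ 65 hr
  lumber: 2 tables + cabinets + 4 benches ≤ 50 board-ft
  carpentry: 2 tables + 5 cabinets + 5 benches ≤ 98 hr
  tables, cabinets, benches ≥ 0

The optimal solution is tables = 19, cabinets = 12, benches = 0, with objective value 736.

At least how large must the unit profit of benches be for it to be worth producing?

Check each constraint at x*: finishing 62/65 (slack 3); lumber 50/50 (tight); carpentry 98/98 (tight).
By complementary slackness, y = 0 for the non-binding constraint.
Dual feasibility on the basic columns requires 2·y_lumber + 2·y_carpentry = 16, 1·y_lumber + 5·y_carpentry = 36.
Solving: y_lumber = 1, y_carpentry = 7.
benches enters the basis when its profit ≥ yᵀa₃ = 1·4 + 7·5 = 39.

39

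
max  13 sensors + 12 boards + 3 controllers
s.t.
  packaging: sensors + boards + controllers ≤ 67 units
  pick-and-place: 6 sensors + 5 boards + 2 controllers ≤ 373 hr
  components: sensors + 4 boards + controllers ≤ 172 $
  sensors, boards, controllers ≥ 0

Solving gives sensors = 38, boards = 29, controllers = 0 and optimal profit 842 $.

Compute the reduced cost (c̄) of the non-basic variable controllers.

Check each constraint at x*: packaging 67/67 (tight); pick-and-place 373/373 (tight); components 154/172 (slack 18).
By complementary slackness, y = 0 for the non-binding constraint.
Dual feasibility on the basic columns requires 1·y_packaging + 6·y_pick-and-place = 13, 1·y_packaging + 5·y_pick-and-place = 12.
→ y_packaging = 7 and y_pick-and-place = 1.
Reduced cost of controllers: c₃ − yᵀa₃ = 3 − (7·1 + 1·2) = 3 − 9 = -6.

-6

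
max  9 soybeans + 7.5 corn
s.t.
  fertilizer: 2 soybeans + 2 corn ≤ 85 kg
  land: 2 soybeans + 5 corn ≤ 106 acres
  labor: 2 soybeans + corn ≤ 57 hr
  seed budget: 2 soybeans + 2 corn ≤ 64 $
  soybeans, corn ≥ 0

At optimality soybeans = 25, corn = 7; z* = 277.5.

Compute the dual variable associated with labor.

1.5

Binding: labor and seed budget. Non-binding: fertilizer (21 unused), land (21 unused).
Slack constraints have shadow price 0 (complementary slackness).
The binding rows give the dual system: 2·y_labor + 2·y_seed budget = 9 and 1·y_labor + 2·y_seed budget = 7.5.
→ y_labor = 1.5 and y_seed budget = 3.
Shadow price of labor = 1.5.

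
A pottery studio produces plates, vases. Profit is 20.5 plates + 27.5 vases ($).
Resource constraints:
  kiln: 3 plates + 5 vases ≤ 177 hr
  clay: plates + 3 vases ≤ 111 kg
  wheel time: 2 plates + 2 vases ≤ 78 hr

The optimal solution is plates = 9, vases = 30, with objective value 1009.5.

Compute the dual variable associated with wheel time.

5

Check each constraint at x*: kiln 177/177 (tight); clay 99/111 (slack 12); wheel time 78/78 (tight).
By complementary slackness, y = 0 for the non-binding constraint.
From A_Bᵀ y = c: 3·y_kiln + 2·y_wheel time = 20.5; 5·y_kiln + 2·y_wheel time = 27.5.
This yields shadow prices y_kiln = 3.5, y_wheel time = 5.
Shadow price of wheel time = 5.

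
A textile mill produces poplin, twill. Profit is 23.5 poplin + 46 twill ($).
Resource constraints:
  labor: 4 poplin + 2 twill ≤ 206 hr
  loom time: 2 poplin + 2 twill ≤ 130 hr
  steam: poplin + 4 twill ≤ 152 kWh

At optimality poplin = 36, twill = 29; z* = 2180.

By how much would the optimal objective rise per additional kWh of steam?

7.5

Check each constraint at x*: labor 202/206 (slack 4); loom time 130/130 (tight); steam 152/152 (tight).
Slack constraints have shadow price 0 (complementary slackness).
The binding rows give the dual system: 2·y_loom time + 1·y_steam = 23.5 and 2·y_loom time + 4·y_steam = 46.
This yields shadow prices y_loom time = 8, y_steam = 7.5.
Shadow price of steam = 7.5.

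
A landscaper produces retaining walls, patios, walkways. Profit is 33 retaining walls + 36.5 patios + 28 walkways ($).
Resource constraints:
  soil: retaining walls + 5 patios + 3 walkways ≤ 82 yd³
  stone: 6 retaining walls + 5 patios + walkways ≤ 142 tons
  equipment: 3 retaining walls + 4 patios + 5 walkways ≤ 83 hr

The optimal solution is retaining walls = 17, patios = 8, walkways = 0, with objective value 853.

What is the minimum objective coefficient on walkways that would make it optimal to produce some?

At the optimum: soil uses 57 of 82 (slack = 25); stone uses 142 of 142 (binding); equipment uses 83 of 83 (binding).
Slack constraints have shadow price 0 (complementary slackness).
The binding rows give the dual system: 6·y_stone + 3·y_equipment = 33 and 5·y_stone + 4·y_equipment = 36.5.
Solving: y_stone = 2.5, y_equipment = 6.
walkways enters the basis when its profit ≥ yᵀa₃ = 2.5·1 + 6·5 = 32.5.

32.5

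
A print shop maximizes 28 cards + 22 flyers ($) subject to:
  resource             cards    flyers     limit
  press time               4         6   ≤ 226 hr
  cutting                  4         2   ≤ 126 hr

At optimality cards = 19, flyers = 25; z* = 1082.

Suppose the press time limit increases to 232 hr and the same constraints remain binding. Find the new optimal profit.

At the optimum: press time uses 226 of 226 (binding); cutting uses 126 of 126 (binding).
From A_Bᵀ y = c: 4·y_press time + 4·y_cutting = 28; 6·y_press time + 2·y_cutting = 22.
This yields shadow prices y_press time = 2, y_cutting = 5.
Δz = y_press time·Δb = 2 × (6) = 12, so new z* = 1082 + 12 = 1094.

1094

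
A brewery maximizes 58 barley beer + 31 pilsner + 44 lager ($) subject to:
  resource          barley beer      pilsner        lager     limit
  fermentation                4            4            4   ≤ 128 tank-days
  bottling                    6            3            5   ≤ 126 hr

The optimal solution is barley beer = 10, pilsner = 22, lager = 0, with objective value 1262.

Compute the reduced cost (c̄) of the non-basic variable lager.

Both fermentation and bottling are binding at x*.
From A_Bᵀ y = c: 4·y_fermentation + 6·y_bottling = 58; 4·y_fermentation + 3·y_bottling = 31.
Solving: y_fermentation = 1, y_bottling = 9.
Reduced cost of lager: c₃ − yᵀa₃ = 44 − (1·4 + 9·5) = 44 − 49 = -5.

-5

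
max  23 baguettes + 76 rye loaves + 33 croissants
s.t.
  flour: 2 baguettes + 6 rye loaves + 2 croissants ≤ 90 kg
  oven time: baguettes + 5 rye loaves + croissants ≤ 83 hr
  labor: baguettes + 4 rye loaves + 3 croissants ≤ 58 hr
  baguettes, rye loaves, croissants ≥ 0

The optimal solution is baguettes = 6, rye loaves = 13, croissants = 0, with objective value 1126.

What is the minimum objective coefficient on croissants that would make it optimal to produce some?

At the optimum: flour uses 90 of 90 (binding); oven time uses 71 of 83 (slack = 12); labor uses 58 of 58 (binding).
By complementary slackness, y = 0 for the non-binding constraint.
From A_Bᵀ y = c: 2·y_flour + 1·y_labor = 23; 6·y_flour + 4·y_labor = 76.
→ y_flour = 8 and y_labor = 7.
croissants enters the basis when its profit ≥ yᵀa₃ = 8·2 + 7·3 = 37.

37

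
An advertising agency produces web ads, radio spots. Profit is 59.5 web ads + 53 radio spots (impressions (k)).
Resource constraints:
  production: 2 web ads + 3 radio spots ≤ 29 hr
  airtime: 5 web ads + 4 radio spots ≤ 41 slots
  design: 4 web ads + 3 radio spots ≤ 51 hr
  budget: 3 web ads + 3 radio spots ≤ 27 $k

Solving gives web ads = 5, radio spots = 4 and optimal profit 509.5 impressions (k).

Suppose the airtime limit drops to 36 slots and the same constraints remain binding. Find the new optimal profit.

477

Check each constraint at x*: production 22/29 (slack 7); airtime 41/41 (tight); design 32/51 (slack 19); budget 27/27 (tight).
Since production, design are not tight, their duals are 0.
Dual feasibility on the basic columns requires 5·y_airtime + 3·y_budget = 59.5, 4·y_airtime + 3·y_budget = 53.
This yields shadow prices y_airtime = 6.5, y_budget = 9.
Δz = y_airtime·Δb = 6.5 × (-5) = -32.5, so new z* = 509.5 − 32.5 = 477.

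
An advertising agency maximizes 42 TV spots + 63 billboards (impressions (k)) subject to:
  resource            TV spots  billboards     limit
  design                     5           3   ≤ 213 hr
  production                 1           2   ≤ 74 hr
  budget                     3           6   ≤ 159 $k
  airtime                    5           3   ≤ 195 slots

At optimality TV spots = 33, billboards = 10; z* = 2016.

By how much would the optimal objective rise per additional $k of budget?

9

Check each constraint at x*: design 195/213 (slack 18); production 53/74 (slack 21); budget 159/159 (tight); airtime 195/195 (tight).
Slack constraints have shadow price 0 (complementary slackness).
The binding rows give the dual system: 3·y_budget + 5·y_airtime = 42 and 6·y_budget + 3·y_airtime = 63.
This yields shadow prices y_budget = 9, y_airtime = 3.
Shadow price of budget = 9.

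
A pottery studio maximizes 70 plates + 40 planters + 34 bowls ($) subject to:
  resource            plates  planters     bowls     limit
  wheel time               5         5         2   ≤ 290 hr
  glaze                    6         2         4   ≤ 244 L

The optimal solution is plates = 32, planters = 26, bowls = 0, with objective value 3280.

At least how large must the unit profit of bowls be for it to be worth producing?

40

At the optimum: wheel time uses 290 of 290 (binding); glaze uses 244 of 244 (binding).
Dual feasibility on the basic columns requires 5·y_wheel time + 6·y_glaze = 70, 5·y_wheel time + 2·y_glaze = 40.
This yields shadow prices y_wheel time = 5, y_glaze = 7.5.
bowls enters the basis when its profit ≥ yᵀa₃ = 5·2 + 7.5·4 = 40.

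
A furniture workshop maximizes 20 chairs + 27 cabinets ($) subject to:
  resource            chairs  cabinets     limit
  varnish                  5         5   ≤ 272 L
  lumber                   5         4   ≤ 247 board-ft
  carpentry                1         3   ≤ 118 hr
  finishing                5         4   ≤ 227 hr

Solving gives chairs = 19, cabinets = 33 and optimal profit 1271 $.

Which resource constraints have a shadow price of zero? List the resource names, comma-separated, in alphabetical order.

lumber, varnish

varnish: 260/272 (slack 12)
lumber: 227/247 (slack 20)
carpentry: 118/118 (binding)
finishing: 227/227 (binding)
By complementary slackness, a constraint with positive slack has shadow price 0 → lumber, varnish.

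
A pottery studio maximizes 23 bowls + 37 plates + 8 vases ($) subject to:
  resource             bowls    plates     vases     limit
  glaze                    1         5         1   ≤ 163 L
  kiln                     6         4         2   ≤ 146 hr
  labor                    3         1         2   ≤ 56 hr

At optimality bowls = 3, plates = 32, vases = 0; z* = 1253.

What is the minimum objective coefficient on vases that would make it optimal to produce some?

Binding: glaze and kiln. Non-binding: labor (15 unused).
Since labor is not tight, its dual is 0.
Dual feasibility on the basic columns requires 1·y_glaze + 6·y_kiln = 23, 5·y_glaze + 4·y_kiln = 37.
→ y_glaze = 5 and y_kiln = 3.
vases enters the basis when its profit ≥ yᵀa₃ = 5·1 + 3·2 = 11.

11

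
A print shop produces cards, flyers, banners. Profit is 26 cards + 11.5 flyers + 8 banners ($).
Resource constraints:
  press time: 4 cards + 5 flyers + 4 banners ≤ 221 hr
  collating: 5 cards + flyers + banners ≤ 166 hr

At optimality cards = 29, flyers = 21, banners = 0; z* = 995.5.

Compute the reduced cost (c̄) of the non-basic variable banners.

-2

At the optimum: press time uses 221 of 221 (binding); collating uses 166 of 166 (binding).
The binding rows give the dual system: 4·y_press time + 5·y_collating = 26 and 5·y_press time + 1·y_collating = 11.5.
This yields shadow prices y_press time = 1.5, y_collating = 4.
Reduced cost of banners: c₃ − yᵀa₃ = 8 − (1.5·4 + 4·1) = 8 − 10 = -2.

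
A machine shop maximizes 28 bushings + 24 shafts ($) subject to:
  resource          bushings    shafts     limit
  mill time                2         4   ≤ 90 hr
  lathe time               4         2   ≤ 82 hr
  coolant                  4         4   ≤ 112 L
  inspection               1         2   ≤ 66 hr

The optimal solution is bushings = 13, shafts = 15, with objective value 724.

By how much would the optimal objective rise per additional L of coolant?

Check each constraint at x*: mill time 86/90 (slack 4); lathe time 82/82 (tight); coolant 112/112 (tight); inspection 43/66 (slack 23).
By complementary slackness, y = 0 for the non-binding constraints.
Dual feasibility on the basic columns requires 4·y_lathe time + 4·y_coolant = 28, 2·y_lathe time + 4·y_coolant = 24.
Solving: y_lathe time = 2, y_coolant = 5.
Shadow price of coolant = 5.

5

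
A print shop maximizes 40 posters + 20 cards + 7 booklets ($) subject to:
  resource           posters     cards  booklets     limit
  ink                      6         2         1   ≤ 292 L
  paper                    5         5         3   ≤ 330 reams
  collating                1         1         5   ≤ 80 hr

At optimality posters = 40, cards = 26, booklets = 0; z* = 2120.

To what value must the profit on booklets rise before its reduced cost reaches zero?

Check each constraint at x*: ink 292/292 (tight); paper 330/330 (tight); collating 66/80 (slack 14).
Slack constraints have shadow price 0 (complementary slackness).
The binding rows give the dual system: 6·y_ink + 5·y_paper = 40 and 2·y_ink + 5·y_paper = 20.
Solving: y_ink = 5, y_paper = 2.
booklets enters the basis when its profit ≥ yᵀa₃ = 5·1 + 2·3 = 11.

11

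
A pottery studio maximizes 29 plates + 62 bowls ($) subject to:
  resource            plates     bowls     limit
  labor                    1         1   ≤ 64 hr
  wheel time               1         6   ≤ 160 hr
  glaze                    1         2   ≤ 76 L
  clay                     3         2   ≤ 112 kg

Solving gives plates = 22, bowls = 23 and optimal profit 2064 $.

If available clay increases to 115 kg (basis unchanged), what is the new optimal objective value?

2085

Binding: wheel time and clay. Non-binding: labor (19 unused), glaze (8 unused).
Slack constraints have shadow price 0 (complementary slackness).
The binding rows give the dual system: 1·y_wheel time + 3·y_clay = 29 and 6·y_wheel time + 2·y_clay = 62.
This yields shadow prices y_wheel time = 8, y_clay = 7.
Δz = y_clay·Δb = 7 × (3) = 21, so new z* = 2064 + 21 = 2085.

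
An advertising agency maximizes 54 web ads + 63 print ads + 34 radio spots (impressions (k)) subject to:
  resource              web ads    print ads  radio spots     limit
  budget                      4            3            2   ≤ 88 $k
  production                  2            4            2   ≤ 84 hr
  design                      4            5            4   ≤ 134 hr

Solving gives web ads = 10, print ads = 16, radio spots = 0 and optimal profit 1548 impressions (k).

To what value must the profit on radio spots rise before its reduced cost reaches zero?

At the optimum: budget uses 88 of 88 (binding); production uses 84 of 84 (binding); design uses 120 of 134 (slack = 14).
Slack constraints have shadow price 0 (complementary slackness).
Dual feasibility on the basic columns requires 4·y_budget + 2·y_production = 54, 3·y_budget + 4·y_production = 63.
→ y_budget = 9 and y_production = 9.
radio spots enters the basis when its profit ≥ yᵀa₃ = 9·2 + 9·2 = 36.

36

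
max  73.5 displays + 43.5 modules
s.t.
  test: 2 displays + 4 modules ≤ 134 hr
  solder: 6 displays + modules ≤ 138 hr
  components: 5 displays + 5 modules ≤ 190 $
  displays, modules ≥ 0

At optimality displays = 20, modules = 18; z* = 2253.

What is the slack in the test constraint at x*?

test used = 2·20 + 4·18 = 112; slack = 134 − 112 = 22.

22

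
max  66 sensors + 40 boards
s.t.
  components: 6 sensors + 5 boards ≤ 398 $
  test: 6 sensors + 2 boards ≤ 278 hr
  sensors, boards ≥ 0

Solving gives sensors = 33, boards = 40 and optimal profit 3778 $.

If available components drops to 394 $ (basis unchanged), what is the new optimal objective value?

Both components and test are binding at x*.
From A_Bᵀ y = c: 6·y_components + 6·y_test = 66; 5·y_components + 2·y_test = 40.
This yields shadow prices y_components = 6, y_test = 5.
Δz = y_components·Δb = 6 × (-4) = -24, so new z* = 3778 − 24 = 3754.

3754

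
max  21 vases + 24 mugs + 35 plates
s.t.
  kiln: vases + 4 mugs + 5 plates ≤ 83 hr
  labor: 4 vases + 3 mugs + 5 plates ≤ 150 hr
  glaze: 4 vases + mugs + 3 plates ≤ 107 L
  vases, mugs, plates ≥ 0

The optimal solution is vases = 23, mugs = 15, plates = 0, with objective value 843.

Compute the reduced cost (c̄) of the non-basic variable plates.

-2

Check each constraint at x*: kiln 83/83 (tight); labor 137/150 (slack 13); glaze 107/107 (tight).
Slack constraints have shadow price 0 (complementary slackness).
From A_Bᵀ y = c: 1·y_kiln + 4·y_glaze = 21; 4·y_kiln + 1·y_glaze = 24.
Solving: y_kiln = 5, y_glaze = 4.
Reduced cost of plates: c₃ − yᵀa₃ = 35 − (5·5 + 4·3) = 35 − 37 = -2.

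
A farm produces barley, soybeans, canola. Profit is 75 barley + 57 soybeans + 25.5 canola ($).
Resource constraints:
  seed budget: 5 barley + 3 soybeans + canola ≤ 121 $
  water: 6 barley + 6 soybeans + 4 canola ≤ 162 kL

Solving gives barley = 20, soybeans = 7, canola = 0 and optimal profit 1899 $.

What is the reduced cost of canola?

At the optimum: seed budget uses 121 of 121 (binding); water uses 162 of 162 (binding).
From A_Bᵀ y = c: 5·y_seed budget + 6·y_water = 75; 3·y_seed budget + 6·y_water = 57.
→ y_seed budget = 9 and y_water = 5.
Reduced cost of canola: c₃ − yᵀa₃ = 25.5 − (9·1 + 5·4) = 25.5 − 29 = -3.5.

-3.5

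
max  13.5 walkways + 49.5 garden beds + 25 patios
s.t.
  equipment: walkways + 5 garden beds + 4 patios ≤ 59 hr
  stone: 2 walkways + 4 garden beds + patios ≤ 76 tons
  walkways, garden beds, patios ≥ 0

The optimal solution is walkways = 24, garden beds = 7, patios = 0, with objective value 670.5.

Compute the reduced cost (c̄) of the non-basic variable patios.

Check each constraint at x*: equipment 59/59 (tight); stone 76/76 (tight).
Dual feasibility on the basic columns requires 1·y_equipment + 2·y_stone = 13.5, 5·y_equipment + 4·y_stone = 49.5.
Solving: y_equipment = 7.5, y_stone = 3.
Reduced cost of patios: c₃ − yᵀa₃ = 25 − (7.5·4 + 3·1) = 25 − 33 = -8.

-8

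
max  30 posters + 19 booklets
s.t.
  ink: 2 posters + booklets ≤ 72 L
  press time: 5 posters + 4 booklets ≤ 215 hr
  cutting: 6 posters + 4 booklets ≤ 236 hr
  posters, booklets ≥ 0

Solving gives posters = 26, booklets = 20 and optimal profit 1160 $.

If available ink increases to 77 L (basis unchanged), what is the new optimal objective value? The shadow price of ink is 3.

1175

Δb = 5, so new z* = 1160 + (3)·(5) = 1160 + 15 = 1175.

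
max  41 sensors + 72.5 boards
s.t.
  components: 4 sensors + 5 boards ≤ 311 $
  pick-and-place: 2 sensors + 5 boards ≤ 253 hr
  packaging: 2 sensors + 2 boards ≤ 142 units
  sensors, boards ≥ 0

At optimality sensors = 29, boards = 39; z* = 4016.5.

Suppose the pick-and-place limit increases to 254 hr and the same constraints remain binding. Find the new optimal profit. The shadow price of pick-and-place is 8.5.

4025

Δb = 1, so new z* = 4016.5 + (8.5)·(1) = 4016.5 + 8.5 = 4025.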